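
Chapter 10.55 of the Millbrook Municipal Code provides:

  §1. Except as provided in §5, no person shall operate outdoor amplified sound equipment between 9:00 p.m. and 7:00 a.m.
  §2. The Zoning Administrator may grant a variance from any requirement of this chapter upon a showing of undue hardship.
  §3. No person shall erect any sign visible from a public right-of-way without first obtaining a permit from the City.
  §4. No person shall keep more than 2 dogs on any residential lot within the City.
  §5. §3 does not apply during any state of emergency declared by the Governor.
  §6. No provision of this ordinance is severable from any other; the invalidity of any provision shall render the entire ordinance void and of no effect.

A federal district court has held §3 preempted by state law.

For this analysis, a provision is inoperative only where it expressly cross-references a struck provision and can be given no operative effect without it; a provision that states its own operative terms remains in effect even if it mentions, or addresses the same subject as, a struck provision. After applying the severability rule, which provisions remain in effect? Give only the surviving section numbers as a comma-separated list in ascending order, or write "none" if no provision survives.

none

§3 is struck. §5 operates only by reference to §3, so it falls with §3. §6 provides that the ordinance is not severable, so the invalidity of any one provision voids the entire ordinance. No provision of the ordinance survives.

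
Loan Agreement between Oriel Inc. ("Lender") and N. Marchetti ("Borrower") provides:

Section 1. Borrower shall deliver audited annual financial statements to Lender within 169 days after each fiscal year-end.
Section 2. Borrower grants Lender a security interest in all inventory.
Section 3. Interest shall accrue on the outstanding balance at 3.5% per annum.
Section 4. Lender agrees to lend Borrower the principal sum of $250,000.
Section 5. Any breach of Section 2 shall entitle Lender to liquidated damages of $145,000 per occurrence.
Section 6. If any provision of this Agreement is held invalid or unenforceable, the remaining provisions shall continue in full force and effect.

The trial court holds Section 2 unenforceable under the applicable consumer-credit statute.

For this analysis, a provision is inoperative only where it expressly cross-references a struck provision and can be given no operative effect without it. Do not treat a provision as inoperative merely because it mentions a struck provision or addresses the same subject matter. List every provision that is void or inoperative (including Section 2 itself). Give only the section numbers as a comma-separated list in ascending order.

Section 2 is struck. The whole of Section 5 is the liquidated-damages amount, defined by reference to Section 2, so Section 5 cannot stand once Section 2 is removed. Under the severability clause in Section 6, the remaining provisions continue in force. Section 1, Section 3, Section 4, and Section 6 remain in effect.

2, 5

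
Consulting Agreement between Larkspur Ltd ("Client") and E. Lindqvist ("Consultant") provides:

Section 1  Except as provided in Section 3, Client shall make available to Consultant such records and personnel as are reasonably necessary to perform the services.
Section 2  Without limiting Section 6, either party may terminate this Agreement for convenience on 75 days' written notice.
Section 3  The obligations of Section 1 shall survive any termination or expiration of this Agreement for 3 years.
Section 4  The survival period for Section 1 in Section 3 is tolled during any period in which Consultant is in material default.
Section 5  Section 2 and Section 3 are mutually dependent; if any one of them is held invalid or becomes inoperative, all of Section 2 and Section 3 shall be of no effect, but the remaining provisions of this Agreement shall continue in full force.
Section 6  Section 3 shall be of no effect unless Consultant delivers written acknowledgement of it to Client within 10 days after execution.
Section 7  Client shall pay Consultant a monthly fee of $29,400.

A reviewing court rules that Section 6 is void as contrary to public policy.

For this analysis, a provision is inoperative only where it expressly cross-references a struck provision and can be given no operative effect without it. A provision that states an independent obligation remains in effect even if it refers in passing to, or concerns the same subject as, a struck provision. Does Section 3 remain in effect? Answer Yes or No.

Yes

Section 6 is struck. Section 2 mentions Section 6 but its own obligation stands independently of Section 6, so Section 2 is not affected. Nothing else in the Agreement is defined by reference to Section 6. Section 5 ties Section 2 and Section 3 together, but none of those is affected here; the remaining provisions continue in force under Section 5. Section 1, Section 2, Section 3, Section 4, Section 5, and Section 7 remain in effect. Section 3 is among the surviving provisions, so the answer is yes.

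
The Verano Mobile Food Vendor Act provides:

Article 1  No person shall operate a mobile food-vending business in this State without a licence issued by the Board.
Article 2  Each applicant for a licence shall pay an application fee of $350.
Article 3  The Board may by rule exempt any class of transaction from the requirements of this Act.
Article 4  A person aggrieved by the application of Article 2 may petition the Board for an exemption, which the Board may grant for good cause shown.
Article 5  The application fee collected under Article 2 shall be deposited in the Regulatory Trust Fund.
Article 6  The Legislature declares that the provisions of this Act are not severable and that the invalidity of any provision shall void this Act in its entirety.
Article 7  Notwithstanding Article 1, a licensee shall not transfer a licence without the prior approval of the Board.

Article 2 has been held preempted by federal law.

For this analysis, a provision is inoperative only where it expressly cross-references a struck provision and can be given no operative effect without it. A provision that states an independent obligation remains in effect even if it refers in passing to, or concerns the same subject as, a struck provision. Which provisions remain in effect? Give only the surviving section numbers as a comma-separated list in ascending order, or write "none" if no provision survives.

none

Article 2 is struck. Article 4 has no operative effect of its own apart from Article 2 and is therefore inoperative. Article 5 does nothing except set the disposition of the application fee by reference to Article 2; with Article 2 gone it has no independent effect and is inoperative. Article 6 provides that the Act is not severable, so the invalidity of any one provision voids the entire Act. No provision of the Act survives.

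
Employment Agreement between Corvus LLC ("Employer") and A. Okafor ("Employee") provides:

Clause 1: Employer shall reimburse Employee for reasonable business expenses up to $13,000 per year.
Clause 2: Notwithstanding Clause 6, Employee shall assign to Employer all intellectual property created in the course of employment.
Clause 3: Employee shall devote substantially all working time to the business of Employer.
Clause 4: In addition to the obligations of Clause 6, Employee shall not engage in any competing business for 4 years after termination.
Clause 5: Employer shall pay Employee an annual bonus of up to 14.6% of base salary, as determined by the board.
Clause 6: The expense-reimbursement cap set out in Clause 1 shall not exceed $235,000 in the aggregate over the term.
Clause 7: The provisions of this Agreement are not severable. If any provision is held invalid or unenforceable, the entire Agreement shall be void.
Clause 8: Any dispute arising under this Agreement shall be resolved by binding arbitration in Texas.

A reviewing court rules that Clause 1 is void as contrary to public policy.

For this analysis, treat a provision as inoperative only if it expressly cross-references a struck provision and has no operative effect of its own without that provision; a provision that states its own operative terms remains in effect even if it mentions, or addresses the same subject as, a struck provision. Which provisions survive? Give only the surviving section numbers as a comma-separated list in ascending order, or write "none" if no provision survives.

Clause 1 is struck. Clause 6 operates only by reference to Clause 1, so it falls with Clause 1. Clause 7 provides that the Agreement is not severable, so the invalidity of any one provision voids the entire Agreement. No provision of the Agreement survives.

none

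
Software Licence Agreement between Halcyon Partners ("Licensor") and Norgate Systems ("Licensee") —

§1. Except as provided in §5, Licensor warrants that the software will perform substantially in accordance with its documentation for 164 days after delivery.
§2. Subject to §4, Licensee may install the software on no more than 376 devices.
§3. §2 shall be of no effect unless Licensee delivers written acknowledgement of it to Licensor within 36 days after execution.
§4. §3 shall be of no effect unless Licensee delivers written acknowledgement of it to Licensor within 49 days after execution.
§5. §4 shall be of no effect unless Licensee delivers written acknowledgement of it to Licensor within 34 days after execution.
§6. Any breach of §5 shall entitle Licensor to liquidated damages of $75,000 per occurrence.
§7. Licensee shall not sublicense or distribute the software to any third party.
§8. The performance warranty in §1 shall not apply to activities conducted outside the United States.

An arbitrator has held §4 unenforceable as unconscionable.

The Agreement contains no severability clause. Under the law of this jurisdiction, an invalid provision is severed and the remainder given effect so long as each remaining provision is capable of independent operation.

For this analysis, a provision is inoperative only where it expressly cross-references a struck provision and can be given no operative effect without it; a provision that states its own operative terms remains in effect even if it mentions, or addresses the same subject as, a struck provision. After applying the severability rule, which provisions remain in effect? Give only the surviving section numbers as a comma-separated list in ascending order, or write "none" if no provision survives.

§4 is struck. §5 merely fixes the acknowledgement condition for §4; with §4 gone it has nothing to operate on and falls away. §6 does nothing except set the liquidated-damages amount by reference to §5; with §5 gone it has no independent effect and is inoperative. §2 mentions §4 but its own obligation stands independently of §4, so §2 is not affected. §1 mentions §5 but its own obligation stands independently of §5, so §1 is not affected. Under the stated default rule, only provisions that cannot operate independently fall away; the rest are enforced. That leaves §1, §2, §3, §7, and §8 in effect.

1, 2, 3, 7, 8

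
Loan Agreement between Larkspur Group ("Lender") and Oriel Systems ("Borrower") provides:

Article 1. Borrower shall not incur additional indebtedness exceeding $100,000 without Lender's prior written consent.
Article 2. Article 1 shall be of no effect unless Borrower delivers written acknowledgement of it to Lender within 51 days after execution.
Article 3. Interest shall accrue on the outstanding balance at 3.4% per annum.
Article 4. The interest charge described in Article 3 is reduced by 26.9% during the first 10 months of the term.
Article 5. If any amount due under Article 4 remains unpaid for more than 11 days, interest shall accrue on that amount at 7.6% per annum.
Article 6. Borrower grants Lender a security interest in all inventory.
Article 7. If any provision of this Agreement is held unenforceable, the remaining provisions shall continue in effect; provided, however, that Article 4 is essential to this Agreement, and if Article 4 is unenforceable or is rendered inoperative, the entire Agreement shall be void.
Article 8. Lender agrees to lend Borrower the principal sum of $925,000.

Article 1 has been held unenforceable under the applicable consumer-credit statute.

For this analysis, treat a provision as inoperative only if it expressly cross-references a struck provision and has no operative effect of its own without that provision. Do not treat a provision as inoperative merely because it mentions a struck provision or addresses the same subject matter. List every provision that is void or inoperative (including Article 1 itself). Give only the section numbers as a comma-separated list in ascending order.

Article 1 is struck. Article 2 has no operative effect of its own apart from Article 1 and is therefore inoperative. Article 7 makes Article 4 an essential term, but Article 4 is unaffected, so the severability proviso in Article 7 preserves the remaining provisions. That leaves Article 3, Article 4, Article 5, Article 6, Article 7, and Article 8 in effect.

1, 2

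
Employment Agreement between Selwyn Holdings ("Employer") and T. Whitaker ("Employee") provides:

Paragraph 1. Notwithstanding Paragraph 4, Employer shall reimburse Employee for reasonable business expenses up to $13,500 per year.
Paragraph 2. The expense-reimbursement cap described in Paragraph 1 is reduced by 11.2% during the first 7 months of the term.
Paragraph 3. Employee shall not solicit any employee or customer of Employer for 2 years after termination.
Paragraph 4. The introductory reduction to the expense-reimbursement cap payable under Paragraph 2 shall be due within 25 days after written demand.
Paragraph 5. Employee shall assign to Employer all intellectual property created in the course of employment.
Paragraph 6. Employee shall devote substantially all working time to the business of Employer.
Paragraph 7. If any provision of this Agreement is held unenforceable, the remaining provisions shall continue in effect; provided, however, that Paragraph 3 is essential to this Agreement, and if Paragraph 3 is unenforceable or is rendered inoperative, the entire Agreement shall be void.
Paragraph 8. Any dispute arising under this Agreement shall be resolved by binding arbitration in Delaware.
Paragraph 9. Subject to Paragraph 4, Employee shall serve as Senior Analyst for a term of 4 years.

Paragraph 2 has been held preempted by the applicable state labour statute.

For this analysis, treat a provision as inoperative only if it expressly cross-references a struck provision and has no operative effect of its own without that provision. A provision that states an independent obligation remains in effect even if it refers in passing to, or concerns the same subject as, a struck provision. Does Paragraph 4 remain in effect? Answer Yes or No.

No

Paragraph 2 is struck. Paragraph 4 operates only by reference to Paragraph 2, so it falls with Paragraph 2. Although Paragraph 1 refers to Paragraph 4, its operative terms do not depend on Paragraph 4, so it remains in effect. Paragraph 9 mentions Paragraph 4 but its own obligation stands independently of Paragraph 4, so Paragraph 9 is not affected. Paragraph 7 makes Paragraph 3 an essential term, but Paragraph 3 is unaffected, so the severability proviso in Paragraph 7 preserves the remaining provisions. That leaves Paragraph 1, Paragraph 3, Paragraph 5, Paragraph 6, Paragraph 7, Paragraph 8, and Paragraph 9 in effect. Paragraph 4 is among the inoperative provisions, so the answer is no.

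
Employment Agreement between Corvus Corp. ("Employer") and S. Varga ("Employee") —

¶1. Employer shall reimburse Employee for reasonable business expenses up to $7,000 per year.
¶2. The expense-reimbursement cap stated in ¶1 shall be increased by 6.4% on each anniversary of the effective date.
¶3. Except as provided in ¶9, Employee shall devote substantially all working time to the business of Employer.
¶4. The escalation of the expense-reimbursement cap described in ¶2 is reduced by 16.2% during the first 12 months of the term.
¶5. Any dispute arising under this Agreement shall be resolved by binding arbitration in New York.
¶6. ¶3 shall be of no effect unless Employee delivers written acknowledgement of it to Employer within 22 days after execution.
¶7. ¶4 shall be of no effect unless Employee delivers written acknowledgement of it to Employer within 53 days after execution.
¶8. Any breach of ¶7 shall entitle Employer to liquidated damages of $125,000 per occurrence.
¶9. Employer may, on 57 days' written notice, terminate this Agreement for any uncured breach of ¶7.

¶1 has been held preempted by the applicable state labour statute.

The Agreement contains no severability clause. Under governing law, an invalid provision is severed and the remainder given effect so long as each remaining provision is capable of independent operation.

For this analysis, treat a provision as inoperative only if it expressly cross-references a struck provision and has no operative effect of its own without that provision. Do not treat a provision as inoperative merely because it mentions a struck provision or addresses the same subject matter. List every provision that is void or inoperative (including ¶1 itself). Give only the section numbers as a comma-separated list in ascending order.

1, 2, 4, 7, 8, 9

¶1 is struck. ¶2 operates only by reference to ¶1, so it falls with ¶1. ¶4 does nothing except set the introductory reduction to the escalation of the expense-reimbursement cap by reference to ¶2; with ¶2 gone it has no independent effect and is inoperative. ¶7 operates only by reference to ¶4, so it falls with ¶4. ¶8 operates only by reference to ¶7, so it falls with ¶7. ¶9 operates only by reference to ¶7, so it falls with ¶7. ¶3 mentions ¶9 but its own obligation stands independently of ¶9, so ¶3 is not affected. Under the stated default rule, only provisions that cannot operate independently fall away; the rest are enforced. That leaves ¶3, ¶5, and ¶6 in effect.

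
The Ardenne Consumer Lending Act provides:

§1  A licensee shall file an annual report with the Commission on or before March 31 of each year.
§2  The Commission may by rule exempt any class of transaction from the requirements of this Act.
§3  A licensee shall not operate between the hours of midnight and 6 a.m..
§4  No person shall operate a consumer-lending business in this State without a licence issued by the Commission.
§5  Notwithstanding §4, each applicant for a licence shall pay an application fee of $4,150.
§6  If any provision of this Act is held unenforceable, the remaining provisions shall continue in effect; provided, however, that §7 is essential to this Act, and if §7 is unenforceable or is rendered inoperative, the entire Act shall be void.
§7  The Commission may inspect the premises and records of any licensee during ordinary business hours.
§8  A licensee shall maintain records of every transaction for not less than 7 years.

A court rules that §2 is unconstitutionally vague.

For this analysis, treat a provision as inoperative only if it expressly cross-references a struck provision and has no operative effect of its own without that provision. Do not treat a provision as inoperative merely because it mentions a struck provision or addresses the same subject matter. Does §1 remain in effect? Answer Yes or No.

Yes

§2 is struck. Nothing else in the Act is defined by reference to §2. §6 makes §7 an essential term, but §7 is unaffected, so the severability proviso in §6 preserves the remaining provisions. That leaves §1, §3, §4, §5, §6, §7, and §8 in effect. §1 is among the surviving provisions, so the answer is yes.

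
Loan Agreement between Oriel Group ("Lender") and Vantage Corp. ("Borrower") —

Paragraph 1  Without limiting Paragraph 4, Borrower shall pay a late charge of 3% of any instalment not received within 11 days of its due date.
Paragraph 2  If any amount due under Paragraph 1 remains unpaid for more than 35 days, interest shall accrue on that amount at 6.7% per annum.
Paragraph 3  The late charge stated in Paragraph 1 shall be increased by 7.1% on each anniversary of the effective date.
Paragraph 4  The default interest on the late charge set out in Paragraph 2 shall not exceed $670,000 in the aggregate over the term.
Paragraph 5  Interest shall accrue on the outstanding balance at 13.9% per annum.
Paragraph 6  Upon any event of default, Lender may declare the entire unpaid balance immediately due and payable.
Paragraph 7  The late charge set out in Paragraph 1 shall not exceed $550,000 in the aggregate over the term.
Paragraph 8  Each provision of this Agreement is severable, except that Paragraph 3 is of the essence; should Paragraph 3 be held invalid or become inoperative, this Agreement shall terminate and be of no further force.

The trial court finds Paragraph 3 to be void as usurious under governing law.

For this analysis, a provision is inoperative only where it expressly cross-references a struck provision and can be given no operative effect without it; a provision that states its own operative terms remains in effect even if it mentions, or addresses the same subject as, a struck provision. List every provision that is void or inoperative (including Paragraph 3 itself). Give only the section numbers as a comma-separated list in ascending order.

Paragraph 3 is struck. Nothing else in the Agreement is defined by reference to Paragraph 3. Paragraph 8 makes Paragraph 3 an essential term, and Paragraph 3 is the provision held invalid; under Paragraph 8, the entire Agreement is therefore void. No provision of the Agreement survives.

1, 2, 3, 4, 5, 6, 7, 8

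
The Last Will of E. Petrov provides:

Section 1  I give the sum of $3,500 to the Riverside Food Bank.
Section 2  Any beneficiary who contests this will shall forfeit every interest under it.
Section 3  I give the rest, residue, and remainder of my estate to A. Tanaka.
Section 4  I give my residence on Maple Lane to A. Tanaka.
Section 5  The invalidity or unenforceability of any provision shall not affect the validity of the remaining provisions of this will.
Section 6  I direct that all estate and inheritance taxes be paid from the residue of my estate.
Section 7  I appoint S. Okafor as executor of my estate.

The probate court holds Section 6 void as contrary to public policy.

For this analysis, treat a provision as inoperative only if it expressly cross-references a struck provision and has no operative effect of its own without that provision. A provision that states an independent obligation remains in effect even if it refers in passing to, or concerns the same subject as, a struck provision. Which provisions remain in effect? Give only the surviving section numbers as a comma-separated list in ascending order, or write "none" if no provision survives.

Section 6 is struck. No other provision's operative terms depend on Section 6. Section 5 is a severability clause and preserves every provision that can still be given independent effect. Section 1, Section 2, Section 3, Section 4, Section 5, and Section 7 remain in effect.

1, 2, 3, 4, 5, 7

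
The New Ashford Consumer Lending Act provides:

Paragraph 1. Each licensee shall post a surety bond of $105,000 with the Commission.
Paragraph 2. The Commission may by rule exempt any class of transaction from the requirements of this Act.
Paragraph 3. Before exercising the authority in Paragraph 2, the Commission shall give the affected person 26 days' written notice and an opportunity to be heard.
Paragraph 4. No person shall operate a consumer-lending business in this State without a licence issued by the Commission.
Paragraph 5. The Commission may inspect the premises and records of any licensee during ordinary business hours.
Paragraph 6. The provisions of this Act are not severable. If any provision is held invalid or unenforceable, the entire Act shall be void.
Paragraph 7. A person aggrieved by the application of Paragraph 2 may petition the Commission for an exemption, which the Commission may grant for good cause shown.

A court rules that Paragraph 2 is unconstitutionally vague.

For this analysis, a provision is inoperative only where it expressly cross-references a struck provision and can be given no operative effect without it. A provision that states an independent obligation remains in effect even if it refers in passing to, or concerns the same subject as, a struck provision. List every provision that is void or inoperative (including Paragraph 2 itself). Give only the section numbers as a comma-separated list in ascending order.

1, 2, 3, 4, 5, 6, 7

Paragraph 2 is struck. Paragraph 3 operates only by reference to Paragraph 2, so it falls with Paragraph 2. The only function of Paragraph 7 is the exemption procedure for Paragraph 2, so it cannot stand once Paragraph 2 is removed. Paragraph 6 provides that the Act is not severable, so the invalidity of any one provision voids the entire Act. No provision of the Act survives.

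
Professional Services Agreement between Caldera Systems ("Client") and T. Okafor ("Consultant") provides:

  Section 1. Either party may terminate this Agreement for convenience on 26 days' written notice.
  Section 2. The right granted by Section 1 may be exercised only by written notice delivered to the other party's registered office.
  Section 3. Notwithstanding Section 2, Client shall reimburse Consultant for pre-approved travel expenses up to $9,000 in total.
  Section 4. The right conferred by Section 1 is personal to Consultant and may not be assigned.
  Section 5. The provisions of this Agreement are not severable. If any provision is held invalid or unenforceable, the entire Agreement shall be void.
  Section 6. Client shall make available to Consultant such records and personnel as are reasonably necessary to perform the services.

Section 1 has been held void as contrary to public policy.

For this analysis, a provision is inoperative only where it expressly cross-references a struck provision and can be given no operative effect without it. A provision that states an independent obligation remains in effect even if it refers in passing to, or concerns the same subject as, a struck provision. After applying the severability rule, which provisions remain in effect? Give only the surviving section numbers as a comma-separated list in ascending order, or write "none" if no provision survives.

Section 1 is struck. Section 2 operates only by reference to Section 1, so it falls with Section 1. Section 4 has no operative effect of its own apart from Section 1 and is therefore inoperative. Section 5 provides that the Agreement is not severable, so the invalidity of any one provision voids the entire Agreement. No provision of the Agreement survives.

none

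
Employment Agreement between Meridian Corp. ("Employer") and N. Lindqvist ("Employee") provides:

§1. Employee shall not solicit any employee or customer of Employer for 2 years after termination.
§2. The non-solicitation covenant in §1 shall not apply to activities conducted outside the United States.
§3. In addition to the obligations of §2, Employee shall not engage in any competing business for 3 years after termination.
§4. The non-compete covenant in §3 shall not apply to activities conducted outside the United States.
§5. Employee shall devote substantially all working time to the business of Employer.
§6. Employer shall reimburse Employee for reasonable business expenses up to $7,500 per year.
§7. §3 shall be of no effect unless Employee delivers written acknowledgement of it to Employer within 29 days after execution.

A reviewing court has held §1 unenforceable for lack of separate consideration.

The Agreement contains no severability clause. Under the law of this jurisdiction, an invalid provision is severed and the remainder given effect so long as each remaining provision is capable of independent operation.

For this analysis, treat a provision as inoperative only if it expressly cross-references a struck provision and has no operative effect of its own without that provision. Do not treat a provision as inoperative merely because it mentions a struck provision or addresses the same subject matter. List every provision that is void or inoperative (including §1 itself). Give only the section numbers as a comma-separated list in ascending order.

1, 2

§1 is struck. §2 operates only by reference to §1, so it falls with §1. Although §3 refers to §2, its operative terms do not depend on §2, so it remains in effect. Under the stated default rule, only provisions that cannot operate independently fall away; the rest are enforced. That leaves §3, §4, §5, §6, and §7 in effect.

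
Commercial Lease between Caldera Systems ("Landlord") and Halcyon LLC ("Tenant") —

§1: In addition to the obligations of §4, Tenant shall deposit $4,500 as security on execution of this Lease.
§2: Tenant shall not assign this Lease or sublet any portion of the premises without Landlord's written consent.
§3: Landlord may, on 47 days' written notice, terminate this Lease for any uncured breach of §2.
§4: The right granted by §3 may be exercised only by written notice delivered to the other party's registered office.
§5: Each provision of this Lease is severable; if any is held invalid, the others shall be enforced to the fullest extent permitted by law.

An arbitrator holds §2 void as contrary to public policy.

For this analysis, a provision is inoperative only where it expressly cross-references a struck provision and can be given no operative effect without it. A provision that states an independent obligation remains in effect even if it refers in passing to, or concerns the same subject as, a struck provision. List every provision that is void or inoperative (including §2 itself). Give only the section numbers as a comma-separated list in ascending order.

§2 is struck. The only function of §3 is the termination right for breach of §2, so it cannot stand once §2 is removed. §4 operates only by reference to §3, so it falls with §3. Although §1 refers to §4, its operative terms do not depend on §4, so it remains in effect. Under the severability clause in §5, the remaining provisions continue in force. The provisions still in force are §1 and §5.

2, 3, 4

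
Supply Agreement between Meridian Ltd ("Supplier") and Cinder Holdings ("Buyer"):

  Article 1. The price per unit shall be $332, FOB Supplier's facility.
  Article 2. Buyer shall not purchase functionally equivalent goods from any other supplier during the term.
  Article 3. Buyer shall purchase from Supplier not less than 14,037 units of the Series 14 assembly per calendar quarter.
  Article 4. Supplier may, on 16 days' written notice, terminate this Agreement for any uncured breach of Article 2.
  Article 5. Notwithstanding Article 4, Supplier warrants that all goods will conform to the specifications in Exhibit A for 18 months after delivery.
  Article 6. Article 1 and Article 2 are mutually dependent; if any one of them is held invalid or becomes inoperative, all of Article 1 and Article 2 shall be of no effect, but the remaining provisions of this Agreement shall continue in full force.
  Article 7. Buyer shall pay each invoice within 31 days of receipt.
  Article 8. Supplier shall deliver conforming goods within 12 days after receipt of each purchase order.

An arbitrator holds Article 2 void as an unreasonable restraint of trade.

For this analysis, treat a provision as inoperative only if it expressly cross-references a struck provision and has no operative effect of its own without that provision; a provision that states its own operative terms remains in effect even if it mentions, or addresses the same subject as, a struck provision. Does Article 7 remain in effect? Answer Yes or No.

Yes

Article 2 is struck. Article 4 operates only by reference to Article 2, so it falls with Article 2. Although Article 5 refers to Article 4, its operative terms do not depend on Article 4, so it remains in effect. Article 6 declares Article 1 and Article 2 mutually dependent; since one of them has fallen, all of them are of no effect. That brings down Article 1 as well. The remainder continues in force under Article 6. That leaves Article 3, Article 5, Article 6, Article 7, and Article 8 in effect. Article 7 is among the surviving provisions, so the answer is yes.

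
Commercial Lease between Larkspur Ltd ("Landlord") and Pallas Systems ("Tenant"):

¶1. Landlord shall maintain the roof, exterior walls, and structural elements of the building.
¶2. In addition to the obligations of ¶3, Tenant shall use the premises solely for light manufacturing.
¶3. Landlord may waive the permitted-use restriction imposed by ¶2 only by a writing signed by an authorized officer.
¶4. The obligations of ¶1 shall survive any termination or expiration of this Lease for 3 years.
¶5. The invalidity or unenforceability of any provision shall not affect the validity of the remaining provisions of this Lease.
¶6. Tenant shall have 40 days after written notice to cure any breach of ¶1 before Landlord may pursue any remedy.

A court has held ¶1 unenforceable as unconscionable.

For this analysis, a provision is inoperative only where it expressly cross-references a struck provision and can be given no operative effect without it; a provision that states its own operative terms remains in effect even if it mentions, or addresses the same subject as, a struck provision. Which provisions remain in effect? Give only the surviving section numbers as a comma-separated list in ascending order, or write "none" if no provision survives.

2, 3, 5

¶1 is struck. The only function of ¶4 is the survival period for ¶1, so it cannot stand once ¶1 is removed. The only function of ¶6 is the cure period for breach of ¶1, so it cannot stand once ¶1 is removed. ¶5 is a severability clause and preserves every provision that can still be given independent effect. ¶2, ¶3, and ¶5 remain in effect.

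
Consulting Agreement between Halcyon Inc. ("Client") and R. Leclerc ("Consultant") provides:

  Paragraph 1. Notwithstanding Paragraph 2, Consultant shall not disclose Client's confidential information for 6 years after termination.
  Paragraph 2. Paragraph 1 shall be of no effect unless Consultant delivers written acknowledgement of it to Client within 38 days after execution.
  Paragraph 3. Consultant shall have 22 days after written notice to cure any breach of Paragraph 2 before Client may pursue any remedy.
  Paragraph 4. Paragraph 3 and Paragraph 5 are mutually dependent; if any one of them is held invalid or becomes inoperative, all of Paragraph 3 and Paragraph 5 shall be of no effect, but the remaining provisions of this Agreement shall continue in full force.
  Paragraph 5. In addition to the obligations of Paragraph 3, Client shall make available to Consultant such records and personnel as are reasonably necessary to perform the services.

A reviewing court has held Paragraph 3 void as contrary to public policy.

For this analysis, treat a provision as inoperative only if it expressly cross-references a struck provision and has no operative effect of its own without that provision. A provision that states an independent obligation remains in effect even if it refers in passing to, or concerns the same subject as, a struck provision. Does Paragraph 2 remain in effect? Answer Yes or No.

Yes

Paragraph 3 is struck. No other provision's operative terms depend on Paragraph 3. Paragraph 4 declares Paragraph 3 and Paragraph 5 mutually dependent; since one of them has fallen, all of them are of no effect. That brings down Paragraph 5 as well. The remainder continues in force under Paragraph 4. The provisions still in force are Paragraph 1, Paragraph 2, and Paragraph 4. Paragraph 2 is among the surviving provisions, so the answer is yes.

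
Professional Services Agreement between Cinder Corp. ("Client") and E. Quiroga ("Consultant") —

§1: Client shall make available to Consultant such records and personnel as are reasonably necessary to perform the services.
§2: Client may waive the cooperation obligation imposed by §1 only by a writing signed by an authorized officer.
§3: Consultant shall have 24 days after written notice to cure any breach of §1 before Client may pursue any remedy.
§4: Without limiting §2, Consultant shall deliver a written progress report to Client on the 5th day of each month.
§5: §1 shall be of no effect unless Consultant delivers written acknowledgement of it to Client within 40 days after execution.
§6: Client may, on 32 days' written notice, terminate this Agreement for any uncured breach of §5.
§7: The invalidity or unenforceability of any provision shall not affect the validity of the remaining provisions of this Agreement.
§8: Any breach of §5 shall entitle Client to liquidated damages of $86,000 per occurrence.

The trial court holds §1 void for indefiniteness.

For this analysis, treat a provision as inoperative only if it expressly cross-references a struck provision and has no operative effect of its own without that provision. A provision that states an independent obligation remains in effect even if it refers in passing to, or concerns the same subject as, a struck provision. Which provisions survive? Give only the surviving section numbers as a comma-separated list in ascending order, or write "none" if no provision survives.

4, 7

§1 is struck. §2 merely fixes the waiver condition for §1; with §1 gone it has nothing to operate on and falls away. §3 merely fixes the cure period for breach of §1; with §1 gone it has nothing to operate on and falls away. §5 has no operative effect of its own apart from §1 and is therefore inoperative. §6 merely fixes the termination right for breach of §5; with §5 gone it has nothing to operate on and falls away. §8 operates only by reference to §5, so it falls with §5. §4 mentions §2 but its own obligation stands independently of §2, so §4 is not affected. §7 is a severability clause and preserves every provision that can still be given independent effect. The provisions still in force are §4 and §7.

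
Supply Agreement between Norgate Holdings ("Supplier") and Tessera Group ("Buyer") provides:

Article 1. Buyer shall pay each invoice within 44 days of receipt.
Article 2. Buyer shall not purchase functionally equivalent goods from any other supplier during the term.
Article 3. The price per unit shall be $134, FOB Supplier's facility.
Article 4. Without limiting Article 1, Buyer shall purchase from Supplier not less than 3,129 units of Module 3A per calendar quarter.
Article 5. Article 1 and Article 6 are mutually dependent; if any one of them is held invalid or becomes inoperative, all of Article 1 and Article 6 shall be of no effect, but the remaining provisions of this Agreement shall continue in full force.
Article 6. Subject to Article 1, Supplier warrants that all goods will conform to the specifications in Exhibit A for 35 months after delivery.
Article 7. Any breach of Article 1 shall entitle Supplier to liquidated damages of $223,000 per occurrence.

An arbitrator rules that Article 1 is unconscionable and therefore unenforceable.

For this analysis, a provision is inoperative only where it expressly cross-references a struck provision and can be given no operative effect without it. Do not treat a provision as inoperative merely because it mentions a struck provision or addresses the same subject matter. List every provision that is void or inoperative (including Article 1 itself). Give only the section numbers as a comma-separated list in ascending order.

Article 1 is struck. Article 7 does nothing except set the liquidated-damages amount by reference to Article 1; with Article 1 gone it has no independent effect and is inoperative. Although Article 4 refers to Article 1, its operative terms do not depend on Article 1, so it remains in effect. Article 5 declares Article 1 and Article 6 mutually dependent; since one of them has fallen, all of them are of no effect. That brings down Article 6 as well. The remainder continues in force under Article 5. Article 2, Article 3, Article 4, and Article 5 remain in effect.

1, 6, 7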